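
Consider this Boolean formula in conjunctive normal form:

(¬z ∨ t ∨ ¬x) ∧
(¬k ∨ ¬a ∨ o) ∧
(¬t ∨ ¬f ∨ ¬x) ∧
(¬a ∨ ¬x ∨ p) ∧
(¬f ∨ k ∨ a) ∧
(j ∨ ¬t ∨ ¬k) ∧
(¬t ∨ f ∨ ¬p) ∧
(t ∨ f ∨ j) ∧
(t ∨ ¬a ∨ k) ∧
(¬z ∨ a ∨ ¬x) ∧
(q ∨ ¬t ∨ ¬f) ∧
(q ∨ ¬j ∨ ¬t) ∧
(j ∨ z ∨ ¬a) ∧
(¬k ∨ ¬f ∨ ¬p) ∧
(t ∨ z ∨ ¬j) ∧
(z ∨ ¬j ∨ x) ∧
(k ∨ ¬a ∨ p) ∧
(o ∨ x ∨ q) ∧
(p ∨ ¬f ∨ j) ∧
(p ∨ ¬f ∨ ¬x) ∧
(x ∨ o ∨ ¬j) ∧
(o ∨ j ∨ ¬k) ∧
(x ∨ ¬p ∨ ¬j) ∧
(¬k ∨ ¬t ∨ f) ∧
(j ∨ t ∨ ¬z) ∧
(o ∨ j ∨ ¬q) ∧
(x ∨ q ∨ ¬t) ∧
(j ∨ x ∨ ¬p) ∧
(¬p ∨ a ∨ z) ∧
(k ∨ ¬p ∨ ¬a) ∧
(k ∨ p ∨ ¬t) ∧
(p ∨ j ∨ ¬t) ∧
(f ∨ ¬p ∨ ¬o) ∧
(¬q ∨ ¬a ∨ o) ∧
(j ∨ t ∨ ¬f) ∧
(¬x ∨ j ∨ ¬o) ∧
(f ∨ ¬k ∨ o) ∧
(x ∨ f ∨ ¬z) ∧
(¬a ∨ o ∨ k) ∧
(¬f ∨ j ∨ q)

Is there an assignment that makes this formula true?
Yes

Yes, the formula is satisfiable.

One satisfying assignment is: f=True, z=True, x=False, a=False, o=True, j=True, t=False, q=False, p=False, k=True

Verification: With this assignment, all 40 clauses evaluate to true.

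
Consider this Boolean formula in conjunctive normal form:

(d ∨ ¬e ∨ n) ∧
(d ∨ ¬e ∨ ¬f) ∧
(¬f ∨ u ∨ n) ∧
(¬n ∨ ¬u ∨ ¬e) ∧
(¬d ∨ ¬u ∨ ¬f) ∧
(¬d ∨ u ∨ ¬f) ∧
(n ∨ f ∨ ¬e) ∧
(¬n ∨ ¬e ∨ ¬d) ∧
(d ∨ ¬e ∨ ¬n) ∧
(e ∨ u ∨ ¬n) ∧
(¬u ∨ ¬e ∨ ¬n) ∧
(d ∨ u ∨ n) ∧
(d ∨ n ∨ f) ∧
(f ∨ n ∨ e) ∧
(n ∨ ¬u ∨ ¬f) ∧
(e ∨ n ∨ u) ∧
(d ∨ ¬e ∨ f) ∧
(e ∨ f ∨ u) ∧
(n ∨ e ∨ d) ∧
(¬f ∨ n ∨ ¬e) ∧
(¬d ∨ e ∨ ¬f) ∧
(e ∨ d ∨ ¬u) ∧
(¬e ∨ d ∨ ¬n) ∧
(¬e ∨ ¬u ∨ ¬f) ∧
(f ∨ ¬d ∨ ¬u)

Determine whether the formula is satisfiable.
No

No, the formula is not satisfiable.

No assignment of truth values to the variables can make all 25 clauses true simultaneously.

The formula is UNSAT (unsatisfiable).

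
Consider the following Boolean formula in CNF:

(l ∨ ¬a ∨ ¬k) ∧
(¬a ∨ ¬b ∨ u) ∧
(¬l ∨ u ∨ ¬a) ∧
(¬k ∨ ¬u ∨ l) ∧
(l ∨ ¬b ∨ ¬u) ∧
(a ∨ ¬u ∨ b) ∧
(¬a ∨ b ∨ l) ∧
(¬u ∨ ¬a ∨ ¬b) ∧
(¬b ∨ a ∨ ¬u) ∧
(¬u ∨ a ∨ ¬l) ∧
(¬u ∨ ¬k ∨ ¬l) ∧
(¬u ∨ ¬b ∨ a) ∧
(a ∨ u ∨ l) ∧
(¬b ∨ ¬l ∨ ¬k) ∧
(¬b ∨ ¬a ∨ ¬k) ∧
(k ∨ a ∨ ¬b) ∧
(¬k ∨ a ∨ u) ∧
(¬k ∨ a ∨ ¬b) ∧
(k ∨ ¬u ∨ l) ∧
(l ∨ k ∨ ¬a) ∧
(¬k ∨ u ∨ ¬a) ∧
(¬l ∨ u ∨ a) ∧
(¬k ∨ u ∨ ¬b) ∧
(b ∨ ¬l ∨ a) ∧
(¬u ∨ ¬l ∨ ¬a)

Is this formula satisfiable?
No

No, the formula is not satisfiable.

No assignment of truth values to the variables can make all 25 clauses true simultaneously.

The formula is UNSAT (unsatisfiable).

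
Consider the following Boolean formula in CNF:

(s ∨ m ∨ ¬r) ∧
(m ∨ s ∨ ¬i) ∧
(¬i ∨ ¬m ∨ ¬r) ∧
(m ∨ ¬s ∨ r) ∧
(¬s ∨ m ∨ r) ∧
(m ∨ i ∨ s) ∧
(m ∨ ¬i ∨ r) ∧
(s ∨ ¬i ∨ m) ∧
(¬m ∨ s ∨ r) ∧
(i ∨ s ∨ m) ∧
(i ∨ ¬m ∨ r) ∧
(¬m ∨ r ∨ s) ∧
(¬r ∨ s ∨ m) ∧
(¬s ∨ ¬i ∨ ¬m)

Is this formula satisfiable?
Yes

Yes, the formula is satisfiable.

One satisfying assignment is: m=True, r=True, i=False, s=False

Verification: With this assignment, all 14 clauses evaluate to true.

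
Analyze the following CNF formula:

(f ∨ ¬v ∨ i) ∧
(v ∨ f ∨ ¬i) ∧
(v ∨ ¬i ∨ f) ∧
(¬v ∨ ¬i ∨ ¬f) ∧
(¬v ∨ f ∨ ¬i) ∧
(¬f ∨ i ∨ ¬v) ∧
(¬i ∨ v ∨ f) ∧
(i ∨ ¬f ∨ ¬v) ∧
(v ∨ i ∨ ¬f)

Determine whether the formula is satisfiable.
Yes

Yes, the formula is satisfiable.

One satisfying assignment is: f=False, v=False, i=False

Verification: With this assignment, all 9 clauses evaluate to true.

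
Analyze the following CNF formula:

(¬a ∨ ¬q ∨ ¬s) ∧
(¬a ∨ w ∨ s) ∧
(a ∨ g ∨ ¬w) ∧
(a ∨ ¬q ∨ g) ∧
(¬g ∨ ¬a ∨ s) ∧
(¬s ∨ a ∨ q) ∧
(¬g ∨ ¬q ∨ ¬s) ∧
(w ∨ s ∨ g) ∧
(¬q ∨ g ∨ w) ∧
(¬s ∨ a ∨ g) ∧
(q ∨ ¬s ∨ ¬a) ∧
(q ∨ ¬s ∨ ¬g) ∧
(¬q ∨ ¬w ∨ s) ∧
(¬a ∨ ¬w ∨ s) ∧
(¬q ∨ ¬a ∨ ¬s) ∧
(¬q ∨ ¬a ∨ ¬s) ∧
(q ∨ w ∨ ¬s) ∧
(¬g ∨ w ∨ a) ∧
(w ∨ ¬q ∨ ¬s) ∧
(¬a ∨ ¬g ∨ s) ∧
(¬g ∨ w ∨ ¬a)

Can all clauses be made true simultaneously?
Yes

Yes, the formula is satisfiable.

One satisfying assignment is: a=False, g=True, w=True, s=False, q=False

Verification: With this assignment, all 21 clauses evaluate to true.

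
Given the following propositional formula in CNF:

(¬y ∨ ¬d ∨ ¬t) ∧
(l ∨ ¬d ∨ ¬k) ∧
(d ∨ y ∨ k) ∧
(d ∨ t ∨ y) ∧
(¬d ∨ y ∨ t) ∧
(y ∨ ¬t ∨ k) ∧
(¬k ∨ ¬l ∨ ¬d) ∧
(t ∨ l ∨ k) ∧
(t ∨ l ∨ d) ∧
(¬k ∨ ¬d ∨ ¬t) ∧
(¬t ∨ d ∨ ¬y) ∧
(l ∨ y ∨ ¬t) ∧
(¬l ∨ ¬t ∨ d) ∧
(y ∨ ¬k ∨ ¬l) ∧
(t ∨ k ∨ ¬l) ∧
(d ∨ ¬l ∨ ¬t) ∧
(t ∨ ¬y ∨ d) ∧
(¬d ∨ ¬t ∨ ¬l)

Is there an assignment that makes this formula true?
No

No, the formula is not satisfiable.

No assignment of truth values to the variables can make all 18 clauses true simultaneously.

The formula is UNSAT (unsatisfiable).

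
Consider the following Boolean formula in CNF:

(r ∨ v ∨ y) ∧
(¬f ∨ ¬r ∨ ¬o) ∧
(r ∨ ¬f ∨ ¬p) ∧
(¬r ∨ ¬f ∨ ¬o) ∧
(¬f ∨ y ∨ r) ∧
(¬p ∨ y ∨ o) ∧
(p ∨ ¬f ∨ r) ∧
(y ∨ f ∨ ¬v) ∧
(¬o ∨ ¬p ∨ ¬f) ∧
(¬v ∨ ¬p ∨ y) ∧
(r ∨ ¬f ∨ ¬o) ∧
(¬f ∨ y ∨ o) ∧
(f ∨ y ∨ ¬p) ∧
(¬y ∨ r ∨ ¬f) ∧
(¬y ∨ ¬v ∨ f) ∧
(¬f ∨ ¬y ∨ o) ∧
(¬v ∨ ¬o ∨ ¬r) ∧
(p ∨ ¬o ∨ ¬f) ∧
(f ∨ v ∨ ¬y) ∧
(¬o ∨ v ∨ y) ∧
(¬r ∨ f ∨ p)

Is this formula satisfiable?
No

No, the formula is not satisfiable.

No assignment of truth values to the variables can make all 21 clauses true simultaneously.

The formula is UNSAT (unsatisfiable).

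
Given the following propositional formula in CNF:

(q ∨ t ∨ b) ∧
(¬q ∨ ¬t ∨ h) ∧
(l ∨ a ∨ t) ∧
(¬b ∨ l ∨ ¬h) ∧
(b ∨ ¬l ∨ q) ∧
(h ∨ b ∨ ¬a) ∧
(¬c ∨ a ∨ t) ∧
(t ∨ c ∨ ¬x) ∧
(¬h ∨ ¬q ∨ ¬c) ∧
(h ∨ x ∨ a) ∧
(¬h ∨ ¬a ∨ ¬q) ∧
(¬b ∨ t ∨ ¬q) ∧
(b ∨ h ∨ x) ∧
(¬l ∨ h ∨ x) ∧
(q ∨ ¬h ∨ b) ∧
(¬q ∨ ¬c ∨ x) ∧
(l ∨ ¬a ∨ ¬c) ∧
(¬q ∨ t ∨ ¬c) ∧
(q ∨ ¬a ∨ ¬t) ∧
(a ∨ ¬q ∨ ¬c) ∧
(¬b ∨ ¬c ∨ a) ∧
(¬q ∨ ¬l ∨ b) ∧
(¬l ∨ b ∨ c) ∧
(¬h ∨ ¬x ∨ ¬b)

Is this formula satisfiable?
Yes

Yes, the formula is satisfiable.

One satisfying assignment is: a=False, t=True, q=True, b=False, h=True, c=False, l=False, x=False

Verification: With this assignment, all 24 clauses evaluate to true.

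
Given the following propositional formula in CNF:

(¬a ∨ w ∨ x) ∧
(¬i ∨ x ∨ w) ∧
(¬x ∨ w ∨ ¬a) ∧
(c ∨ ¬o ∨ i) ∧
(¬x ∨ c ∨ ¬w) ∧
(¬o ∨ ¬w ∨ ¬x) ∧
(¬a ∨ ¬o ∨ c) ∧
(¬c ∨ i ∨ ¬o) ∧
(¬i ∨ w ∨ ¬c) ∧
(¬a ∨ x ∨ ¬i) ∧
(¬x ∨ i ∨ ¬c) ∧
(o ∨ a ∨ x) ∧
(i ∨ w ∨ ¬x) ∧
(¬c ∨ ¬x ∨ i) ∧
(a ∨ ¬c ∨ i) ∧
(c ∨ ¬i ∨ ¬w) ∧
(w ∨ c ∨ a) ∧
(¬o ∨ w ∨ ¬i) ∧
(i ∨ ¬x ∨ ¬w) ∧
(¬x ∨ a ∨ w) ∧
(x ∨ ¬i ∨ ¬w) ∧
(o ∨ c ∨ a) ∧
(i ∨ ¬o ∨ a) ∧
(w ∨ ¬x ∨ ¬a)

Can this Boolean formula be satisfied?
Yes

Yes, the formula is satisfiable.

One satisfying assignment is: o=False, x=False, i=False, c=False, w=True, a=True

Verification: With this assignment, all 24 clauses evaluate to true.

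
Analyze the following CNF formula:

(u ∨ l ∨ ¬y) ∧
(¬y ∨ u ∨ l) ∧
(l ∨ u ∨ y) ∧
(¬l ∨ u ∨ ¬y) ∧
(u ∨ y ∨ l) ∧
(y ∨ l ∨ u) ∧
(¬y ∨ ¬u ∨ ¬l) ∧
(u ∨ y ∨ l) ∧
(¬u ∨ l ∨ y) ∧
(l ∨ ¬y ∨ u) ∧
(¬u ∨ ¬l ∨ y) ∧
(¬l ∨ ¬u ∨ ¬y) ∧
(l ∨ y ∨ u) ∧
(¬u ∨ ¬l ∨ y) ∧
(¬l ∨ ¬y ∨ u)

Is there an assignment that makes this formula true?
Yes

Yes, the formula is satisfiable.

One satisfying assignment is: l=True, u=False, y=False

Verification: With this assignment, all 15 clauses evaluate to true.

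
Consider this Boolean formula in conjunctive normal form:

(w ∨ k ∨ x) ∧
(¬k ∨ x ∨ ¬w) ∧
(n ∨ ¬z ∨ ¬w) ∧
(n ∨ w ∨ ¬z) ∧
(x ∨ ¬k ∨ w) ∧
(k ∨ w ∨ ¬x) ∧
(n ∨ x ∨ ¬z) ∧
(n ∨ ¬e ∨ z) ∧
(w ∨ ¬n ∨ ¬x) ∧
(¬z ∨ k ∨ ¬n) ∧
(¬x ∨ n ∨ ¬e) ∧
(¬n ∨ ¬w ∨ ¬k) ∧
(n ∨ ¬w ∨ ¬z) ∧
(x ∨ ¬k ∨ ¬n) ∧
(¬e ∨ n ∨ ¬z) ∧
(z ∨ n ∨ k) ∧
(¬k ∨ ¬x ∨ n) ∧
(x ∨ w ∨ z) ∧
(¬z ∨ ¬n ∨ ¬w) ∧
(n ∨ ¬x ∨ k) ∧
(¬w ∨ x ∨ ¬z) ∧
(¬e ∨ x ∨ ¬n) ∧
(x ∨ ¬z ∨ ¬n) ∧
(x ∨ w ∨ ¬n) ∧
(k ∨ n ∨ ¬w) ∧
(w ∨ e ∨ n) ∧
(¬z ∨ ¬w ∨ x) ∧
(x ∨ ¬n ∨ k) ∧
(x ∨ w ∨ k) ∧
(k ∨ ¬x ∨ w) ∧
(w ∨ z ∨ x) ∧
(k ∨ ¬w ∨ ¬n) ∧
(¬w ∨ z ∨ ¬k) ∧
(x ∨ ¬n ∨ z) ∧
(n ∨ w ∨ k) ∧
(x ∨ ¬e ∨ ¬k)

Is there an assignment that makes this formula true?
No

No, the formula is not satisfiable.

No assignment of truth values to the variables can make all 36 clauses true simultaneously.

The formula is UNSAT (unsatisfiable).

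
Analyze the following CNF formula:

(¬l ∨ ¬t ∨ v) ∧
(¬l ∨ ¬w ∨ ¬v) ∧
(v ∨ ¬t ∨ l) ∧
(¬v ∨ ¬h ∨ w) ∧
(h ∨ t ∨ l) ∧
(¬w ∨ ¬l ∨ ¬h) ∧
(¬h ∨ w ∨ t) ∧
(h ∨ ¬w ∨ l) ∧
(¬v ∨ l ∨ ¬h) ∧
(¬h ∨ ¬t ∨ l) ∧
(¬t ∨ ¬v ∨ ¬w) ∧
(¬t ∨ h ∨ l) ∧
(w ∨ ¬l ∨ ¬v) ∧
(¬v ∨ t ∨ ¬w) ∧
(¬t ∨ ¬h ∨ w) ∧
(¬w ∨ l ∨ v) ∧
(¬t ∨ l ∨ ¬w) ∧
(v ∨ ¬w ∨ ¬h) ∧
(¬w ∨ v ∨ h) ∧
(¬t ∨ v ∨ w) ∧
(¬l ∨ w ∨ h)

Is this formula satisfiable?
No

No, the formula is not satisfiable.

No assignment of truth values to the variables can make all 21 clauses true simultaneously.

The formula is UNSAT (unsatisfiable).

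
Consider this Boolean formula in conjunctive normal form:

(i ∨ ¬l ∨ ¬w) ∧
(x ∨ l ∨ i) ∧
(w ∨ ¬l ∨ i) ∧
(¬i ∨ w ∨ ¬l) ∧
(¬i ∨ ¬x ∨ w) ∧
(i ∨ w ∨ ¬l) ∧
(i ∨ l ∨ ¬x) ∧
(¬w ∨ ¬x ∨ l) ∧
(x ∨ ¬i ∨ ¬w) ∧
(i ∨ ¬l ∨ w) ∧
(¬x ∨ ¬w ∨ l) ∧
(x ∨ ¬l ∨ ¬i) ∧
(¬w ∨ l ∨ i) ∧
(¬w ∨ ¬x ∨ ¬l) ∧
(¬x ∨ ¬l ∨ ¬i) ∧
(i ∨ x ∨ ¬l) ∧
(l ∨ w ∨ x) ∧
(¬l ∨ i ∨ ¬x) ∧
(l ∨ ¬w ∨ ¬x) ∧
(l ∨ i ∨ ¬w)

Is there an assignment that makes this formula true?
No

No, the formula is not satisfiable.

No assignment of truth values to the variables can make all 20 clauses true simultaneously.

The formula is UNSAT (unsatisfiable).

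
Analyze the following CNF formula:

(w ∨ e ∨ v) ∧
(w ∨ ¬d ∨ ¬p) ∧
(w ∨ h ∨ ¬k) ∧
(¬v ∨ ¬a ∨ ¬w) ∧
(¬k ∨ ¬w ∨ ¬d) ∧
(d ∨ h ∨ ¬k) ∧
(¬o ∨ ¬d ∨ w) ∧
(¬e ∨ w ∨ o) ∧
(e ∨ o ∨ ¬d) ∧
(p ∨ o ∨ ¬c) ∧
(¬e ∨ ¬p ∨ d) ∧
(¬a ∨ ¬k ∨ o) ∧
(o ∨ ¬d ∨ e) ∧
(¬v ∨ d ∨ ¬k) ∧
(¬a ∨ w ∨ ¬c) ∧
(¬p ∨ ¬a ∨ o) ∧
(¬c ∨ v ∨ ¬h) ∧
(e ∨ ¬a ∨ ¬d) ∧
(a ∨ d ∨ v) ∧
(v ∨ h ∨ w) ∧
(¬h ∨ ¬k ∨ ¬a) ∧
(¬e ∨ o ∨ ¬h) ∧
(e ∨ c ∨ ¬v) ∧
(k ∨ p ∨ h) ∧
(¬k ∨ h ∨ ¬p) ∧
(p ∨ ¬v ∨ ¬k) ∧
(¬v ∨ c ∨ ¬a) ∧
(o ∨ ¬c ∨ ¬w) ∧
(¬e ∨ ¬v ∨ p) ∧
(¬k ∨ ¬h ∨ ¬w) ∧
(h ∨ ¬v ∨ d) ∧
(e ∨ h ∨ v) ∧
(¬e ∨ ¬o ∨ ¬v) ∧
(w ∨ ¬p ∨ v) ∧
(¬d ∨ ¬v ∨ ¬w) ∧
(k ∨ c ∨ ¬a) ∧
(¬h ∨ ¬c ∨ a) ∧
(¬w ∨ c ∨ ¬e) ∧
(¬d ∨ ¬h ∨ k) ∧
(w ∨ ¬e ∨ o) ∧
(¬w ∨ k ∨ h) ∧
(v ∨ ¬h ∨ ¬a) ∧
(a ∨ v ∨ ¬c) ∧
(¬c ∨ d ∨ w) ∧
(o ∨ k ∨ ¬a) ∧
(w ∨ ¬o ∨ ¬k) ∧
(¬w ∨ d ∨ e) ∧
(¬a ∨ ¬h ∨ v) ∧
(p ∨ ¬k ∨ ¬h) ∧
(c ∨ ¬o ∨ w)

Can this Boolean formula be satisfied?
No

No, the formula is not satisfiable.

No assignment of truth values to the variables can make all 50 clauses true simultaneously.

The formula is UNSAT (unsatisfiable).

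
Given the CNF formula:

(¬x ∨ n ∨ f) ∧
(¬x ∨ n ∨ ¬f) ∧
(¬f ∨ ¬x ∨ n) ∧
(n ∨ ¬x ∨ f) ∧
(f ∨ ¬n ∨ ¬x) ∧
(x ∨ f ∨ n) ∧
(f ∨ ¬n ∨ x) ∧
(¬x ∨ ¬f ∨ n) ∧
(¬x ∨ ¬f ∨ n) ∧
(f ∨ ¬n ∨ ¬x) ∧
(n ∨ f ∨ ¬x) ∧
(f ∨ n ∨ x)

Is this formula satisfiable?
Yes

Yes, the formula is satisfiable.

One satisfying assignment is: x=False, f=True, n=False

Verification: With this assignment, all 12 clauses evaluate to true.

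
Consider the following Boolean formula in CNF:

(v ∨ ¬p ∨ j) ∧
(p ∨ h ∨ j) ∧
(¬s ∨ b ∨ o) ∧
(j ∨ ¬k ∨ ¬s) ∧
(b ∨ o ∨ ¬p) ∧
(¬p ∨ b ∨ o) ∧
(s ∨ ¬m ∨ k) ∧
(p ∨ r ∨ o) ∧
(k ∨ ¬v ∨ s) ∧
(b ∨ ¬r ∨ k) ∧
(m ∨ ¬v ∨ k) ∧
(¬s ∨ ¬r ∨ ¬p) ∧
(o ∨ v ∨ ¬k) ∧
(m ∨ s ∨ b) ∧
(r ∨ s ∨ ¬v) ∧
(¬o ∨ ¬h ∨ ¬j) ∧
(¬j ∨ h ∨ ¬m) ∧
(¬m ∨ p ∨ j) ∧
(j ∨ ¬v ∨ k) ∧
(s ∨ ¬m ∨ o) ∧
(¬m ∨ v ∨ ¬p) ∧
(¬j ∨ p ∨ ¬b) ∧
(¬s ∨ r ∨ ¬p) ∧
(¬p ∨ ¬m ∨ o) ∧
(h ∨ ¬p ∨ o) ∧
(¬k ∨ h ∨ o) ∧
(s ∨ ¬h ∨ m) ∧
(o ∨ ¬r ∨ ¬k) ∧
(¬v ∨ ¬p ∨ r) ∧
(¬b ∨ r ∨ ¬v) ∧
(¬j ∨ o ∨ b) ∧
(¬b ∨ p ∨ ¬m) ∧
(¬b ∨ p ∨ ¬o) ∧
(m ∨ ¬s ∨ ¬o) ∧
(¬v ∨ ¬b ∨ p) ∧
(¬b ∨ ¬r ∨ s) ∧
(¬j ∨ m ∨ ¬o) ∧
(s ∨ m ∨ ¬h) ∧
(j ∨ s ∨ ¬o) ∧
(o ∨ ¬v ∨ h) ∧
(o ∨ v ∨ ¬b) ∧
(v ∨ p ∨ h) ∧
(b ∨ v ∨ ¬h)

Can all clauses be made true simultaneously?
No

No, the formula is not satisfiable.

No assignment of truth values to the variables can make all 43 clauses true simultaneously.

The formula is UNSAT (unsatisfiable).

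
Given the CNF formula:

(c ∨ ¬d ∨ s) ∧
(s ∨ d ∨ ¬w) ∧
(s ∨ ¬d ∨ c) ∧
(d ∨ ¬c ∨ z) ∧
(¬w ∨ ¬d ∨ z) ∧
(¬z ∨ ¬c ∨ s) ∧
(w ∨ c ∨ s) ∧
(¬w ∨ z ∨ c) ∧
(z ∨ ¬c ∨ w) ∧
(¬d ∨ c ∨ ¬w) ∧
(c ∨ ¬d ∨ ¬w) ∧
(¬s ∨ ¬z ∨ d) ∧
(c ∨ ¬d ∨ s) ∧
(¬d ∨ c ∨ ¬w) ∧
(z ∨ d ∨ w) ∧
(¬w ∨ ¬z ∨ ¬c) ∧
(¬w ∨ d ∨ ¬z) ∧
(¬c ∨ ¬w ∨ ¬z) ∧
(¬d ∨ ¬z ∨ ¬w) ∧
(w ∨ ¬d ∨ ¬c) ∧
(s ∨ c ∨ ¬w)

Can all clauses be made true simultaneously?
Yes

Yes, the formula is satisfiable.

One satisfying assignment is: w=False, d=True, s=True, c=False, z=False

Verification: With this assignment, all 21 clauses evaluate to true.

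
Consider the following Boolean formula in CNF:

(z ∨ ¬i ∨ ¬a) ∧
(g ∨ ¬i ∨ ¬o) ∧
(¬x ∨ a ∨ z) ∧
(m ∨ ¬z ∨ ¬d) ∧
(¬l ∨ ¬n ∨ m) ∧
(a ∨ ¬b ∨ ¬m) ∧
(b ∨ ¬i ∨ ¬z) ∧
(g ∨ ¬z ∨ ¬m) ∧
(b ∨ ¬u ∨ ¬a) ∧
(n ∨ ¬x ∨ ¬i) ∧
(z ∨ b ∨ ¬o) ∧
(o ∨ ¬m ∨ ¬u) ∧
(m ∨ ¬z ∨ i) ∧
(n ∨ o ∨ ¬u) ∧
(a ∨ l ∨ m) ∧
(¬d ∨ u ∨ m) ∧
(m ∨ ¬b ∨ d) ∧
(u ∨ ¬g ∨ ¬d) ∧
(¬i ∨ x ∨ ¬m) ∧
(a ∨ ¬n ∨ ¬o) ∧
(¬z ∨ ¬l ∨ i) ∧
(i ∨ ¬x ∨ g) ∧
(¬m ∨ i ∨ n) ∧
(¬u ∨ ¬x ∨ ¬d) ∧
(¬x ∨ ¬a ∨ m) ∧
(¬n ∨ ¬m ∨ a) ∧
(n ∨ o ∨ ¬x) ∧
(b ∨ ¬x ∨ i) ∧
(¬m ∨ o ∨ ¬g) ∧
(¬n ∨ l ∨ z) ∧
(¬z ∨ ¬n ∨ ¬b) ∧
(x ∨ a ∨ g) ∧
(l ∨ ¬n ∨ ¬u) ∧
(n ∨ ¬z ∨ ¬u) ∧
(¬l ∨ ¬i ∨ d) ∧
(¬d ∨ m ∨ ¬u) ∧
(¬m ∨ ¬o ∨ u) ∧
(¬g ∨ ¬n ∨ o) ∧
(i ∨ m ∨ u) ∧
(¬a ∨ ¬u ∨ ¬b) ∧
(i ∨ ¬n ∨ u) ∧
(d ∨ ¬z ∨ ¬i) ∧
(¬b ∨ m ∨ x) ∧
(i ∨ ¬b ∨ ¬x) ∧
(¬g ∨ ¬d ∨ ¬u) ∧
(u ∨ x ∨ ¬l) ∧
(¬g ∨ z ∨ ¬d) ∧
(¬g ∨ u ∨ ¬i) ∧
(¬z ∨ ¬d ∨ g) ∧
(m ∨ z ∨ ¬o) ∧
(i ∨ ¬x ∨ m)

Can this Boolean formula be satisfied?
No

No, the formula is not satisfiable.

No assignment of truth values to the variables can make all 51 clauses true simultaneously.

The formula is UNSAT (unsatisfiable).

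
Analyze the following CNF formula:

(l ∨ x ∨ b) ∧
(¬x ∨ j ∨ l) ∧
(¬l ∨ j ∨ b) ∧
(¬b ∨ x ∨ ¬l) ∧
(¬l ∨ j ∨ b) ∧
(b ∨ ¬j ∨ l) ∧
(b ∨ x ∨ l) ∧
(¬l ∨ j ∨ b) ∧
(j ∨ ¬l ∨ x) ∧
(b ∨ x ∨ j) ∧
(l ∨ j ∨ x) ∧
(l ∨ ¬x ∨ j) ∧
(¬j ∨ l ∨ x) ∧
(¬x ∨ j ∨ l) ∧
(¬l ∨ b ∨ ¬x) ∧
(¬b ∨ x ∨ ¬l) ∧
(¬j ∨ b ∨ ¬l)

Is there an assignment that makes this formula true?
Yes

Yes, the formula is satisfiable.

One satisfying assignment is: x=True, j=False, l=True, b=True

Verification: With this assignment, all 17 clauses evaluate to true.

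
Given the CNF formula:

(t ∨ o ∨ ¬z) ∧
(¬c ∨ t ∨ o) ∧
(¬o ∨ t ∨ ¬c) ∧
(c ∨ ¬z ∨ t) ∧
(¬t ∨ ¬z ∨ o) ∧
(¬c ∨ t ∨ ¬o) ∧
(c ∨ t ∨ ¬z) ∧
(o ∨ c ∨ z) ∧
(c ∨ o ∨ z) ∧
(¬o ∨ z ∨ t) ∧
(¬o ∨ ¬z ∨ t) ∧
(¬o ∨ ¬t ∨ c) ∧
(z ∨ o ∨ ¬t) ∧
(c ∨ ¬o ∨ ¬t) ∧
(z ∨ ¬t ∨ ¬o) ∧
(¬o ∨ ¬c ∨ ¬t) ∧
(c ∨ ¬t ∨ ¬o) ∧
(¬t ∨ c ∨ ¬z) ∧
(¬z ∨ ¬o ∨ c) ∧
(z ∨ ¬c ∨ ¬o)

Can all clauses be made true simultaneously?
No

No, the formula is not satisfiable.

No assignment of truth values to the variables can make all 20 clauses true simultaneously.

The formula is UNSAT (unsatisfiable).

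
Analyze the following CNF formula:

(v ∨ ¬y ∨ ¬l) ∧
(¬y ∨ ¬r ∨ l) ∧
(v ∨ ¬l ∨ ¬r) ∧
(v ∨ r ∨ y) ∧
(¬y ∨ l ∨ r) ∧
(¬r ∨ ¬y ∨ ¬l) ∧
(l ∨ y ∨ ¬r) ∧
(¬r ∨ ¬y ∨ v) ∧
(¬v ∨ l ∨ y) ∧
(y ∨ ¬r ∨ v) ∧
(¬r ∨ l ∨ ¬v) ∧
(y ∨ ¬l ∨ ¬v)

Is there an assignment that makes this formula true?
Yes

Yes, the formula is satisfiable.

One satisfying assignment is: y=True, l=True, r=False, v=True

Verification: With this assignment, all 12 clauses evaluate to true.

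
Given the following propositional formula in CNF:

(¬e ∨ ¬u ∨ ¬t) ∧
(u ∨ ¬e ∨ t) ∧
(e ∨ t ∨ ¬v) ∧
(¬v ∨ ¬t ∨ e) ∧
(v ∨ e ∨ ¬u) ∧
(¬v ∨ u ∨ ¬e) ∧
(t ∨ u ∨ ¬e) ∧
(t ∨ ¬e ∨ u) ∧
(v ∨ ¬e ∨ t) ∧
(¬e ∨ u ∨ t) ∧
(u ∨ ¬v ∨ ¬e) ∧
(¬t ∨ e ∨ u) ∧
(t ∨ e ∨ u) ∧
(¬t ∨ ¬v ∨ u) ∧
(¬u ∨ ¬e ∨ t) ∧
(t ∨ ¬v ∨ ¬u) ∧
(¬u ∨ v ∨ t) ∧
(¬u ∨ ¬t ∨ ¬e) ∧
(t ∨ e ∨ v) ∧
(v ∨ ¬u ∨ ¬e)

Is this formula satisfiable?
Yes

Yes, the formula is satisfiable.

One satisfying assignment is: t=True, v=False, u=False, e=True

Verification: With this assignment, all 20 clauses evaluate to true.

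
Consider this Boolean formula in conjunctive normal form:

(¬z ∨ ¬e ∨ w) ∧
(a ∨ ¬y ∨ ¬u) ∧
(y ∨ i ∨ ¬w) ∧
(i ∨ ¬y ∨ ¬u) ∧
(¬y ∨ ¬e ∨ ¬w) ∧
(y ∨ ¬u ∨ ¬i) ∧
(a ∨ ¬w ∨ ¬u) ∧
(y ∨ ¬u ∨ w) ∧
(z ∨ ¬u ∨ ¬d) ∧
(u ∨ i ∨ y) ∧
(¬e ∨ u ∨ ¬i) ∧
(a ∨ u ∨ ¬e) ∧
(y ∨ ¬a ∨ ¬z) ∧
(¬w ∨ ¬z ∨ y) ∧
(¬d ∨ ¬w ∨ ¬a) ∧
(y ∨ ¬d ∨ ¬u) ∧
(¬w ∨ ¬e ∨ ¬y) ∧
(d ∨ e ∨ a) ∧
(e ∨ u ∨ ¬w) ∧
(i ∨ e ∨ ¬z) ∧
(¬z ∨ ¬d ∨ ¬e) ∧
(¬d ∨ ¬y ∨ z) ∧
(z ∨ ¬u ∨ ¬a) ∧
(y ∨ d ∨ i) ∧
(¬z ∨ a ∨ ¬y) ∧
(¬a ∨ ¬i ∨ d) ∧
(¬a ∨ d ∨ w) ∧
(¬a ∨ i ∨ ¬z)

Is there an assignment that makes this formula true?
Yes

Yes, the formula is satisfiable.

One satisfying assignment is: w=False, i=True, z=False, a=False, y=False, e=False, u=False, d=True

Verification: With this assignment, all 28 clauses evaluate to true.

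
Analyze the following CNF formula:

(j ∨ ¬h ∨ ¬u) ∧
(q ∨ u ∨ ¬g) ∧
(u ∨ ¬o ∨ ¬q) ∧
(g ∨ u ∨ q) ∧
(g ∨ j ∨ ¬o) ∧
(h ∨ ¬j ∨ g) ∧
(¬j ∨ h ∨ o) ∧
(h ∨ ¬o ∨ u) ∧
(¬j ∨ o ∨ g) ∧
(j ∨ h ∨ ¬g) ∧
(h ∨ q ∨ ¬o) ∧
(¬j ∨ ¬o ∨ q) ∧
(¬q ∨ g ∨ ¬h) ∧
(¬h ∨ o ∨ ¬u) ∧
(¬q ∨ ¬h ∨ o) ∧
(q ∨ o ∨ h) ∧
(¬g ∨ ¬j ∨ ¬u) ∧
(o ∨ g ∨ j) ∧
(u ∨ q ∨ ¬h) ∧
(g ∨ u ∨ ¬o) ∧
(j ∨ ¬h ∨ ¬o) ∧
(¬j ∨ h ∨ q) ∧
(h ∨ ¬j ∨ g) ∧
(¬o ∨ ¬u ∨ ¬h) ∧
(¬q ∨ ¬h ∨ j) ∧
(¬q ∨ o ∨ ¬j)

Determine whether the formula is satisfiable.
No

No, the formula is not satisfiable.

No assignment of truth values to the variables can make all 26 clauses true simultaneously.

The formula is UNSAT (unsatisfiable).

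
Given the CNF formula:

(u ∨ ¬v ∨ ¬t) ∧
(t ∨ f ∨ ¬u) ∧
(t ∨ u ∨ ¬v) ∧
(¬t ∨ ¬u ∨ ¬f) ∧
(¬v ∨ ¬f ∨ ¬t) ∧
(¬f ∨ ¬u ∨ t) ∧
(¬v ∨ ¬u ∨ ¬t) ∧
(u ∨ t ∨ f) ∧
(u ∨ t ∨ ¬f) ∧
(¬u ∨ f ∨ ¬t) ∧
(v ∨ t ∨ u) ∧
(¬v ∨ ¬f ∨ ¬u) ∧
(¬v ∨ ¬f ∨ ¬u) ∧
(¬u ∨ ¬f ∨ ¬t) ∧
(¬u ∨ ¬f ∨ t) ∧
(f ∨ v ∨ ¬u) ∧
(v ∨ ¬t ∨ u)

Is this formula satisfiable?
No

No, the formula is not satisfiable.

No assignment of truth values to the variables can make all 17 clauses true simultaneously.

The formula is UNSAT (unsatisfiable).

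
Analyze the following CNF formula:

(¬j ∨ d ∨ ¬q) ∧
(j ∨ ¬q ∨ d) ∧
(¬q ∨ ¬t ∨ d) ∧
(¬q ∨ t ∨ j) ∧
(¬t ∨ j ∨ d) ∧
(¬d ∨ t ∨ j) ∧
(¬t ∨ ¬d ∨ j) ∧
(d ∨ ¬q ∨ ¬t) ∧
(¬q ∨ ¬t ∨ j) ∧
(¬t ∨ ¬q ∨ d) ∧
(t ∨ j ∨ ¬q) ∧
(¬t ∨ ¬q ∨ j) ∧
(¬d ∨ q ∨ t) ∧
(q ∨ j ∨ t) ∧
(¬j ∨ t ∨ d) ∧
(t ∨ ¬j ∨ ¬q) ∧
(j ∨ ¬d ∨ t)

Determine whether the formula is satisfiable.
Yes

Yes, the formula is satisfiable.

One satisfying assignment is: j=True, t=True, q=True, d=True

Verification: With this assignment, all 17 clauses evaluate to true.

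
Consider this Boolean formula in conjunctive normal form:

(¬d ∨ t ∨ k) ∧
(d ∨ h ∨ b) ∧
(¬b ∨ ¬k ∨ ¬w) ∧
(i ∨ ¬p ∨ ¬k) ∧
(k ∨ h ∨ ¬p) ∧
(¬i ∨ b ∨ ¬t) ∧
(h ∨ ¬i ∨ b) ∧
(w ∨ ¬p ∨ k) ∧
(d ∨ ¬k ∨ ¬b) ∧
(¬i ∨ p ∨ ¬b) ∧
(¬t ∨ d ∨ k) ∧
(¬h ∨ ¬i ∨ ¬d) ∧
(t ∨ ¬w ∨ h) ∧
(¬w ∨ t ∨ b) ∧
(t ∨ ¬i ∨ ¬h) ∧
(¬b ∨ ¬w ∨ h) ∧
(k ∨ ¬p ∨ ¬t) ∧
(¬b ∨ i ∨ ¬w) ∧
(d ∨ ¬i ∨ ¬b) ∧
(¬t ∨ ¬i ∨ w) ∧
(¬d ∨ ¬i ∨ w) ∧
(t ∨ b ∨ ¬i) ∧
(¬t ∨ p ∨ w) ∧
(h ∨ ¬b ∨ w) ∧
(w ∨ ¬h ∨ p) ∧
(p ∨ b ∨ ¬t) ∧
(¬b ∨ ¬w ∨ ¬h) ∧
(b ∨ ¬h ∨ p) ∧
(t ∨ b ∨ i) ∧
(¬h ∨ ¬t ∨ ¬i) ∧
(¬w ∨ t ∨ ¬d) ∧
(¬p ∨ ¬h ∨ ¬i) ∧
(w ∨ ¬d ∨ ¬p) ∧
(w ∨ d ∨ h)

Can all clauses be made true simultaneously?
No

No, the formula is not satisfiable.

No assignment of truth values to the variables can make all 34 clauses true simultaneously.

The formula is UNSAT (unsatisfiable).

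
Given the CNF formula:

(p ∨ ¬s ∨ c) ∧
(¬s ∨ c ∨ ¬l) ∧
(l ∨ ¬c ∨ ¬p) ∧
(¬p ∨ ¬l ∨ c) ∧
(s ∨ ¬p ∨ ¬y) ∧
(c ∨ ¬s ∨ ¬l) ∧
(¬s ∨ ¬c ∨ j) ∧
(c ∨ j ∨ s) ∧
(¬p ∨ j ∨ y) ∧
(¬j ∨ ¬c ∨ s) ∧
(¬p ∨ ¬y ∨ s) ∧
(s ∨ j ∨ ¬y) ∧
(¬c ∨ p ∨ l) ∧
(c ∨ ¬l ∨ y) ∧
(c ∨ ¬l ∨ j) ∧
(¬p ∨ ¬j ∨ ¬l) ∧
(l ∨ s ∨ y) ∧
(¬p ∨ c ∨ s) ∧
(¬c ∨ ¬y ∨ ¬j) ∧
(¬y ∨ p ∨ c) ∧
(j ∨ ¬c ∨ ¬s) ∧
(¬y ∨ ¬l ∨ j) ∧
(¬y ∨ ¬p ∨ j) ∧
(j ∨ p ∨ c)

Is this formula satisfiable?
Yes

Yes, the formula is satisfiable.

One satisfying assignment is: s=False, c=True, j=False, p=False, y=False, l=True

Verification: With this assignment, all 24 clauses evaluate to true.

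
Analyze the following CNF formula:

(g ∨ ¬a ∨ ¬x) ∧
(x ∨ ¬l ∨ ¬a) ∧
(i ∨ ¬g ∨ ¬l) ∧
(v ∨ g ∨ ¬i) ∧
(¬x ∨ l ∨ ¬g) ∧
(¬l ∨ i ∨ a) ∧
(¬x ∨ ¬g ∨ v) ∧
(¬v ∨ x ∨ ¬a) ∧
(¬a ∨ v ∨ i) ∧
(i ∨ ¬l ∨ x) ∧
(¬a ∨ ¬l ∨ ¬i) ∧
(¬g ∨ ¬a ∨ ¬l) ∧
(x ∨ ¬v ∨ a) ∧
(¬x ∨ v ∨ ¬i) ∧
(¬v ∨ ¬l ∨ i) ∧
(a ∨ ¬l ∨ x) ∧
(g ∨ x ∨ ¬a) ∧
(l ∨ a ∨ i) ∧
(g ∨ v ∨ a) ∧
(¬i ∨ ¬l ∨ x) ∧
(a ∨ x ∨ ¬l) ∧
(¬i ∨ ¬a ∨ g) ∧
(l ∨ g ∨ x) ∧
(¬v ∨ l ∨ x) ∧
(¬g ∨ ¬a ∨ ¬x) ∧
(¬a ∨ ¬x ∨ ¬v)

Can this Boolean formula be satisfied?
Yes

Yes, the formula is satisfiable.

One satisfying assignment is: i=True, g=False, x=True, a=False, v=True, l=False

Verification: With this assignment, all 26 clauses evaluate to true.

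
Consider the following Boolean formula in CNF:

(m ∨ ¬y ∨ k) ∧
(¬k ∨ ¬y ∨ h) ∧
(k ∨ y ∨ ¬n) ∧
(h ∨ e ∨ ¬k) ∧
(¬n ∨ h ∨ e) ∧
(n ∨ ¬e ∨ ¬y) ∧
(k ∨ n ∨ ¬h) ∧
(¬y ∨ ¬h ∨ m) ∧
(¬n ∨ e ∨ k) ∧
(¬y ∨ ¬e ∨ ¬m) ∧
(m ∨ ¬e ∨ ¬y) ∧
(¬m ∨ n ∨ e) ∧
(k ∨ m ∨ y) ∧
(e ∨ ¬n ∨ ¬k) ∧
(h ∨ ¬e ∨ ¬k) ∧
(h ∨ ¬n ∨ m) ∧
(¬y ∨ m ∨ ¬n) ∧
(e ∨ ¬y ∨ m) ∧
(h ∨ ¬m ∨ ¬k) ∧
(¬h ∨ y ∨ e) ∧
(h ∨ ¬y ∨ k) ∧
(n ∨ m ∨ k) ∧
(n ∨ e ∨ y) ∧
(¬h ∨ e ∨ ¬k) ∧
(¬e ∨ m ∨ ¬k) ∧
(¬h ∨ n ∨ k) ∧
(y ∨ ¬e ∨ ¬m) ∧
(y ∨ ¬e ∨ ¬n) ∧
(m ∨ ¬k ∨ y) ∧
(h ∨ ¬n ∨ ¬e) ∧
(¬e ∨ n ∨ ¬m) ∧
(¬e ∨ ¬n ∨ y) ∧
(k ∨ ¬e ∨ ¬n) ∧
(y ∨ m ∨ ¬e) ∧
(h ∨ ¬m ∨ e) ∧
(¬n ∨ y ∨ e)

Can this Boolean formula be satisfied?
No

No, the formula is not satisfiable.

No assignment of truth values to the variables can make all 36 clauses true simultaneously.

The formula is UNSAT (unsatisfiable).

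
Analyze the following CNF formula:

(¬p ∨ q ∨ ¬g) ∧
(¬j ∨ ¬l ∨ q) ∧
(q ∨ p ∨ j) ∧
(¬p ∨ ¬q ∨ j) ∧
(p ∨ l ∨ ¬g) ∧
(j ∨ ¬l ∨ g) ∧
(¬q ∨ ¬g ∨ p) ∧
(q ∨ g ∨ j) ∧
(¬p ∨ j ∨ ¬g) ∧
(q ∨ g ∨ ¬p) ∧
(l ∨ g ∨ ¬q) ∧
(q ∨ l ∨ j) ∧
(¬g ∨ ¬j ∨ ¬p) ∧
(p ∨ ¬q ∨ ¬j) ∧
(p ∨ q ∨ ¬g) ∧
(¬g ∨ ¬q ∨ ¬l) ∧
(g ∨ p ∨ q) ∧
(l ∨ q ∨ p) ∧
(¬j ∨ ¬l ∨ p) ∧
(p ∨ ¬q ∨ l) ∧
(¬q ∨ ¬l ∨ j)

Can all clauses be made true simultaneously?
Yes

Yes, the formula is satisfiable.

One satisfying assignment is: q=True, l=True, p=True, g=False, j=True

Verification: With this assignment, all 21 clauses evaluate to true.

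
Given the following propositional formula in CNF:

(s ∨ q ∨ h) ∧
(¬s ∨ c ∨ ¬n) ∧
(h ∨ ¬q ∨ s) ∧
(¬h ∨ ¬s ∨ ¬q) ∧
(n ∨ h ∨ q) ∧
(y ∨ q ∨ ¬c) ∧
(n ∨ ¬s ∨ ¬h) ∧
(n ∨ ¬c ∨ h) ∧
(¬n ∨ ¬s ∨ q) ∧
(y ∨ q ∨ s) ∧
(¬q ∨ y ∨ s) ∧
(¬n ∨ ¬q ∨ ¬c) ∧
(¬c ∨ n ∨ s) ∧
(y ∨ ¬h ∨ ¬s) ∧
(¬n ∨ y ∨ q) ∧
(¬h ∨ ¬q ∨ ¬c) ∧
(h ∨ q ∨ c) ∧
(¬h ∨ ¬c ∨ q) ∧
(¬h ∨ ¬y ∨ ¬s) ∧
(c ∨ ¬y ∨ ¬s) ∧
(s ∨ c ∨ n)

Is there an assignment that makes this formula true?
Yes

Yes, the formula is satisfiable.

One satisfying assignment is: s=True, q=True, n=False, y=False, h=False, c=False

Verification: With this assignment, all 21 clauses evaluate to true.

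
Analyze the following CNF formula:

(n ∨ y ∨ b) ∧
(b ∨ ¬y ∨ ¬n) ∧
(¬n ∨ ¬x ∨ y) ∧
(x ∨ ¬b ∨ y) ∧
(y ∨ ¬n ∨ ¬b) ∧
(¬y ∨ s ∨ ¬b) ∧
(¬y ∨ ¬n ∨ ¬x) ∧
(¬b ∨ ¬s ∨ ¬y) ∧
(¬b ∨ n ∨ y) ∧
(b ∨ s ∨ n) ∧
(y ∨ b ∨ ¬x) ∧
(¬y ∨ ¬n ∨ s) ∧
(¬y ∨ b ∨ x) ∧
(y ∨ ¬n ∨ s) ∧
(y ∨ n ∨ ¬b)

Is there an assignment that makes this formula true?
Yes

Yes, the formula is satisfiable.

One satisfying assignment is: n=True, b=False, x=False, y=False, s=True

Verification: With this assignment, all 15 clauses evaluate to true.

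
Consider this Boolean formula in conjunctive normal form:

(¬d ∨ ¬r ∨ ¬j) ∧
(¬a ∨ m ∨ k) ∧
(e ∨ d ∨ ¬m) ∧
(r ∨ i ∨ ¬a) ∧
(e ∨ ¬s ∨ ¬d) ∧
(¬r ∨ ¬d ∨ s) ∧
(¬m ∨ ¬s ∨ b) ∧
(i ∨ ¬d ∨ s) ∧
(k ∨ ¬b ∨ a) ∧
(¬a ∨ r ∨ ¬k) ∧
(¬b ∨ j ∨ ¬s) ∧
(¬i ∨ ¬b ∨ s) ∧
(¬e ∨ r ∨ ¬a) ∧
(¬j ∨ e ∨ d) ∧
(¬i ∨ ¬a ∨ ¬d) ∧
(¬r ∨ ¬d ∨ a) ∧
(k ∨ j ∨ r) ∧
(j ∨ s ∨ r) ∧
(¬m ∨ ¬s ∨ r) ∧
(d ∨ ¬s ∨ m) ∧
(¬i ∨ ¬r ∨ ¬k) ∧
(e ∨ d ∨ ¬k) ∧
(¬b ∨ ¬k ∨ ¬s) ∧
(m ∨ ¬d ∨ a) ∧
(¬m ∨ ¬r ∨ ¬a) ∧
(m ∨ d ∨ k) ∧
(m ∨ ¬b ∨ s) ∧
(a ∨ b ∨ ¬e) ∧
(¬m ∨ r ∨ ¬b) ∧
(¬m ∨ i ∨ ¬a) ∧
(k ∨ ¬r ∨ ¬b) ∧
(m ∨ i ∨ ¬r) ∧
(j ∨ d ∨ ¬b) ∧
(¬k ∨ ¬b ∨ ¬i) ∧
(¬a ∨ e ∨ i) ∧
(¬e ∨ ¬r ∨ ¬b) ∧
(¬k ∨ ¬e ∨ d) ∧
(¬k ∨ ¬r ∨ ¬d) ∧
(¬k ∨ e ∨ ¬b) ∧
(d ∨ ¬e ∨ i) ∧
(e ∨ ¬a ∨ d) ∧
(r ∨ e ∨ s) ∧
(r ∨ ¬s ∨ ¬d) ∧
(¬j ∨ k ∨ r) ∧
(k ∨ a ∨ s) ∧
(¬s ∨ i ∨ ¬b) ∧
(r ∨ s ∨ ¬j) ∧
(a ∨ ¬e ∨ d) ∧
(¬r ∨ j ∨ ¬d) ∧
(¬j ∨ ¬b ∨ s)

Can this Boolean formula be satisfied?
No

No, the formula is not satisfiable.

No assignment of truth values to the variables can make all 50 clauses true simultaneously.

The formula is UNSAT (unsatisfiable).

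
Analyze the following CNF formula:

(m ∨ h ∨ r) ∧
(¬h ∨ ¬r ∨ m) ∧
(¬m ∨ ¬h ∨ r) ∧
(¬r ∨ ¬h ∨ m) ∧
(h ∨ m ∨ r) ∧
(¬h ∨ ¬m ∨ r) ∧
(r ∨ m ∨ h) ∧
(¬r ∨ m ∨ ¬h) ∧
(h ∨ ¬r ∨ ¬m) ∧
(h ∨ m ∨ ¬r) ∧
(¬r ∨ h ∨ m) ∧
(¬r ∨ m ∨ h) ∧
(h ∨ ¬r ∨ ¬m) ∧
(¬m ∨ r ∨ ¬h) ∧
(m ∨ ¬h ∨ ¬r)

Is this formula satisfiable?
Yes

Yes, the formula is satisfiable.

One satisfying assignment is: r=False, m=False, h=True

Verification: With this assignment, all 15 clauses evaluate to true.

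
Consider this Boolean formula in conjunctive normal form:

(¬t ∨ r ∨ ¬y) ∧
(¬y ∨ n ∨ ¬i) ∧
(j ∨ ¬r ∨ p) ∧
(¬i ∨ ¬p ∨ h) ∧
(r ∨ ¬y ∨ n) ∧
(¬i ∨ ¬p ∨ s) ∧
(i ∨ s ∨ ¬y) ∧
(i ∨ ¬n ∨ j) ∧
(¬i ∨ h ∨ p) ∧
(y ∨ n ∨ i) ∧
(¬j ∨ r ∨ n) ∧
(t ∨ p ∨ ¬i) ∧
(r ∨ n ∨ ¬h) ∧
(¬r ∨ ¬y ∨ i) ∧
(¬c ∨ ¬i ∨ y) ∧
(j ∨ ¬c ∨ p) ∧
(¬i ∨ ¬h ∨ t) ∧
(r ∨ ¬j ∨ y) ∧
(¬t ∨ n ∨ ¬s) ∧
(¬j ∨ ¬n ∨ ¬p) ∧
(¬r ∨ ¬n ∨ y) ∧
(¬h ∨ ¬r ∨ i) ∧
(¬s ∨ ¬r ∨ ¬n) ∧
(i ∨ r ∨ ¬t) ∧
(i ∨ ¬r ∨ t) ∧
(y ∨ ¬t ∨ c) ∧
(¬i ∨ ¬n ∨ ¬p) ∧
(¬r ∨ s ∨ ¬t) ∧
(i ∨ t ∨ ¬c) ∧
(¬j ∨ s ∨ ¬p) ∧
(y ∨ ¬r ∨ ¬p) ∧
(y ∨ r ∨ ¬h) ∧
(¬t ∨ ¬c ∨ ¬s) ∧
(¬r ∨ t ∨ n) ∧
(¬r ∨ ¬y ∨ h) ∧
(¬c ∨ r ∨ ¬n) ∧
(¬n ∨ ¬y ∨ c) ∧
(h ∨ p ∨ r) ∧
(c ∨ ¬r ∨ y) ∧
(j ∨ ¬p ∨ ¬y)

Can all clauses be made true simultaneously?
No

No, the formula is not satisfiable.

No assignment of truth values to the variables can make all 40 clauses true simultaneously.

The formula is UNSAT (unsatisfiable).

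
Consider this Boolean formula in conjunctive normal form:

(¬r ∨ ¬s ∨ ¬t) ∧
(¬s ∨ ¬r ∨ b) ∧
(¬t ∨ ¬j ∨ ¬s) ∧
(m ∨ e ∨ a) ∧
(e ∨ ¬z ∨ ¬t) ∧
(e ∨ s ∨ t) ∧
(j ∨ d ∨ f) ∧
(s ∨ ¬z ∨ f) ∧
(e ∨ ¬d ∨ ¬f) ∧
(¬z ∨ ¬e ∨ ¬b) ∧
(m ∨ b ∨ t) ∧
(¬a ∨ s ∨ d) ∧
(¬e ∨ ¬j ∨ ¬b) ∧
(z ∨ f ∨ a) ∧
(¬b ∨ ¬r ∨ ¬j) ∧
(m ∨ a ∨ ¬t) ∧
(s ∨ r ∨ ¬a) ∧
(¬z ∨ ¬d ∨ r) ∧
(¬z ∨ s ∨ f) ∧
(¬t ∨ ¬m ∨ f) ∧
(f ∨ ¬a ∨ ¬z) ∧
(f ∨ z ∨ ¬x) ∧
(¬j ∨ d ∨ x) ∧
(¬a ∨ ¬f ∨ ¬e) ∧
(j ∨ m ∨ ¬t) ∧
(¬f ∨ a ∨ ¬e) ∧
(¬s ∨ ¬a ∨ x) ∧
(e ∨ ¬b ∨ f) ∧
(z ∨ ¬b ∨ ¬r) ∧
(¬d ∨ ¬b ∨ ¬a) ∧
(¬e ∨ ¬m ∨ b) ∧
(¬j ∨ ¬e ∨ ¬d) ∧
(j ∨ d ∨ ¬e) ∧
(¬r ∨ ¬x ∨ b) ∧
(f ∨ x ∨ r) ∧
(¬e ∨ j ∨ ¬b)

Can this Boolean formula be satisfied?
Yes

Yes, the formula is satisfiable.

One satisfying assignment is: m=True, t=False, r=False, d=False, b=False, j=False, x=False, z=False, a=False, e=False, f=True, s=True

Verification: With this assignment, all 36 clauses evaluate to true.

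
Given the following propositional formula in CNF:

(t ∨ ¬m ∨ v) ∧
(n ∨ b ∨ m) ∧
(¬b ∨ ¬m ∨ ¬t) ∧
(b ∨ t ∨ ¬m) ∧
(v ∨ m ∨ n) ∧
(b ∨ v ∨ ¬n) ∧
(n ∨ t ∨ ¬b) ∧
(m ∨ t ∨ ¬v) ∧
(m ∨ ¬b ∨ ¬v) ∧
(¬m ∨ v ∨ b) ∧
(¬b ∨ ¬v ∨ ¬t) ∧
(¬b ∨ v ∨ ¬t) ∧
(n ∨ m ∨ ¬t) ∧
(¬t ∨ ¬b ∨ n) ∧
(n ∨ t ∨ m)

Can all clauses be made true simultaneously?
Yes

Yes, the formula is satisfiable.

One satisfying assignment is: b=False, m=False, v=True, n=True, t=True

Verification: With this assignment, all 15 clauses evaluate to true.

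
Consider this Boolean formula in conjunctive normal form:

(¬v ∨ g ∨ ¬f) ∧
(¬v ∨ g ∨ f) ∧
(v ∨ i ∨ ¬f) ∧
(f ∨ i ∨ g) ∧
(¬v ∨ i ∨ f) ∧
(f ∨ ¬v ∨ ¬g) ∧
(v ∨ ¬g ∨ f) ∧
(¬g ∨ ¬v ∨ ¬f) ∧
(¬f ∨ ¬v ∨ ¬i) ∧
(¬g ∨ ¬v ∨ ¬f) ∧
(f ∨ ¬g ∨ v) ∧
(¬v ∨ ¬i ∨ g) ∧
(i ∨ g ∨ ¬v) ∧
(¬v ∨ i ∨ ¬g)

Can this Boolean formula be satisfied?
Yes

Yes, the formula is satisfiable.

One satisfying assignment is: f=False, v=False, g=False, i=True

Verification: With this assignment, all 14 clauses evaluate to true.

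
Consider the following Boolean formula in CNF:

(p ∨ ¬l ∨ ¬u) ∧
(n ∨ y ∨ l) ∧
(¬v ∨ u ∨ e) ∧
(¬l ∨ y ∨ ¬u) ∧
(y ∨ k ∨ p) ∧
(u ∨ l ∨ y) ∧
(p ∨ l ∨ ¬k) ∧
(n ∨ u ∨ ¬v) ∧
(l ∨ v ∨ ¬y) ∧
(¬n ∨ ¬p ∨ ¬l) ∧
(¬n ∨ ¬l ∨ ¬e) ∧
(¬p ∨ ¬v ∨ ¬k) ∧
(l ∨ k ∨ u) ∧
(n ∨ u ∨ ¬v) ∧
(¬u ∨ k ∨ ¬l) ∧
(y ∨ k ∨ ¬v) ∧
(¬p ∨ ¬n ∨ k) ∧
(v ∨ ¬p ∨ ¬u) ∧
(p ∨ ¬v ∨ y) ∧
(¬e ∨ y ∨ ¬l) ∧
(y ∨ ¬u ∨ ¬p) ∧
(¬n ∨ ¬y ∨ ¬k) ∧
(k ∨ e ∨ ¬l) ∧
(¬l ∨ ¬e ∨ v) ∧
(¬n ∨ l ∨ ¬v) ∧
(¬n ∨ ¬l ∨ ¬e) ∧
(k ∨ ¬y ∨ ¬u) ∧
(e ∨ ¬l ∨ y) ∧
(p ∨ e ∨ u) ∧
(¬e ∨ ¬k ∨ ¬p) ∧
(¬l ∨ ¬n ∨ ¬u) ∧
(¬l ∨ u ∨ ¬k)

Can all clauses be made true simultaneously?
No

No, the formula is not satisfiable.

No assignment of truth values to the variables can make all 32 clauses true simultaneously.

The formula is UNSAT (unsatisfiable).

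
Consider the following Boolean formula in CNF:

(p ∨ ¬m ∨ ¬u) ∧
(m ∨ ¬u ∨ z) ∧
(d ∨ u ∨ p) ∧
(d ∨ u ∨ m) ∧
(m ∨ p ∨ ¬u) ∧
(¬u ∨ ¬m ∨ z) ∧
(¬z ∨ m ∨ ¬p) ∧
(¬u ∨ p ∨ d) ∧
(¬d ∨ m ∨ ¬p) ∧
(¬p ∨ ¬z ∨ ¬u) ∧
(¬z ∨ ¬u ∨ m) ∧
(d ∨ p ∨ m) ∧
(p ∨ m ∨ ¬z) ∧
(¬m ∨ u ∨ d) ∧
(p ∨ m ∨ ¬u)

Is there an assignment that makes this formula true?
Yes

Yes, the formula is satisfiable.

One satisfying assignment is: p=False, m=False, u=False, d=True, z=False

Verification: With this assignment, all 15 clauses evaluate to true.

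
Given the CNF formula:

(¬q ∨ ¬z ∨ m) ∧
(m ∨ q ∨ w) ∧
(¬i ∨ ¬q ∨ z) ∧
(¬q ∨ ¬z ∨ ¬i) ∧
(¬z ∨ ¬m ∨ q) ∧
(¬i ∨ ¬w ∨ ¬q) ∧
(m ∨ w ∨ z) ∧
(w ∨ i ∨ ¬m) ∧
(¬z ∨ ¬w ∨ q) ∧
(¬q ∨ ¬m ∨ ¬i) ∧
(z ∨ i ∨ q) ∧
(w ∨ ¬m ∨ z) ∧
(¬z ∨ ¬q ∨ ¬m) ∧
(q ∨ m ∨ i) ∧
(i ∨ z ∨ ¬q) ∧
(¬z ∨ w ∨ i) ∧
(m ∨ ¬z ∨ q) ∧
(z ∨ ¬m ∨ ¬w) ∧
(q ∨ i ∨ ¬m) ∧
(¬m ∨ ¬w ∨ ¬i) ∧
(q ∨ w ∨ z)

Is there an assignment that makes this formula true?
Yes

Yes, the formula is satisfiable.

One satisfying assignment is: q=False, i=True, z=False, m=False, w=True

Verification: With this assignment, all 21 clauses evaluate to true.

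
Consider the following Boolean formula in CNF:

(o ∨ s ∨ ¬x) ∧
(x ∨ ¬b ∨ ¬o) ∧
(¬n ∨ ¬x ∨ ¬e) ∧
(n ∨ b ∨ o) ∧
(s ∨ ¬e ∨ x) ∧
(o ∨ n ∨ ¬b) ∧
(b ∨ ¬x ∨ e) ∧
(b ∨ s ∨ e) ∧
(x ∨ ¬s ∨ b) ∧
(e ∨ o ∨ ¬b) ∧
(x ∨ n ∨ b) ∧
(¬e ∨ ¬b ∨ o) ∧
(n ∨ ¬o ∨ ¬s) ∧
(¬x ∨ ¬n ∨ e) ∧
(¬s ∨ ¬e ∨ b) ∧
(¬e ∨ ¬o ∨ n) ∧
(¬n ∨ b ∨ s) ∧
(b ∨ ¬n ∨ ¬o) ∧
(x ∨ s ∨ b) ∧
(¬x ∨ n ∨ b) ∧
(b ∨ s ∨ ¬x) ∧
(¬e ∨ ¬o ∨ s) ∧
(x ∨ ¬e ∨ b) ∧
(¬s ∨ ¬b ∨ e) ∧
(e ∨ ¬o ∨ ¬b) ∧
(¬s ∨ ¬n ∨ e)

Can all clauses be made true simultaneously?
No

No, the formula is not satisfiable.

No assignment of truth values to the variables can make all 26 clauses true simultaneously.

The formula is UNSAT (unsatisfiable).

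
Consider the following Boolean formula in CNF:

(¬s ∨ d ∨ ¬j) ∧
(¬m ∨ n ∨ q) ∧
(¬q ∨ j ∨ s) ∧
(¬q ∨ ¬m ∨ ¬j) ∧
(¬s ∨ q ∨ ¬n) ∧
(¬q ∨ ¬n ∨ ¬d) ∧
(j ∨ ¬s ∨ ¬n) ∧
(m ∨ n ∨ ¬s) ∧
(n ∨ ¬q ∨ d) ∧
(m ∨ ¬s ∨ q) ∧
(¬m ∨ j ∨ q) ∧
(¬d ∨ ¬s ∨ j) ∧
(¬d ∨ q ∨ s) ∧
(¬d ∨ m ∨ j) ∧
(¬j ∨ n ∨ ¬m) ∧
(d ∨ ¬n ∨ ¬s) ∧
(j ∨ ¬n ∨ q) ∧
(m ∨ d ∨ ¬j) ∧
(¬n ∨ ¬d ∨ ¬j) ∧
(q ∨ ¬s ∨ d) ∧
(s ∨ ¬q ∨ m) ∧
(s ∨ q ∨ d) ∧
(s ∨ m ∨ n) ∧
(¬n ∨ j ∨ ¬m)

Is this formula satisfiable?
No

No, the formula is not satisfiable.

No assignment of truth values to the variables can make all 24 clauses true simultaneously.

The formula is UNSAT (unsatisfiable).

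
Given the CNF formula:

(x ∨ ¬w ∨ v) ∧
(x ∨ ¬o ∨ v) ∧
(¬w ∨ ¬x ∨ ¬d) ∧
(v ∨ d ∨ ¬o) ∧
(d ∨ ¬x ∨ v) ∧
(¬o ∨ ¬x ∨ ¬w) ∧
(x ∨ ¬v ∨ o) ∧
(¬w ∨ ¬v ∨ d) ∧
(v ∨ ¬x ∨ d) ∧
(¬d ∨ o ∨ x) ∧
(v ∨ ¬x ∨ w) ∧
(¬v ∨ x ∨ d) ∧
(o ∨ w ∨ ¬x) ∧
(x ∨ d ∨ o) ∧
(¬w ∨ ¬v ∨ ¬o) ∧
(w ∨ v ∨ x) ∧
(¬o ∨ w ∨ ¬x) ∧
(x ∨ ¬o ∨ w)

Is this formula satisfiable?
No

No, the formula is not satisfiable.

No assignment of truth values to the variables can make all 18 clauses true simultaneously.

The formula is UNSAT (unsatisfiable).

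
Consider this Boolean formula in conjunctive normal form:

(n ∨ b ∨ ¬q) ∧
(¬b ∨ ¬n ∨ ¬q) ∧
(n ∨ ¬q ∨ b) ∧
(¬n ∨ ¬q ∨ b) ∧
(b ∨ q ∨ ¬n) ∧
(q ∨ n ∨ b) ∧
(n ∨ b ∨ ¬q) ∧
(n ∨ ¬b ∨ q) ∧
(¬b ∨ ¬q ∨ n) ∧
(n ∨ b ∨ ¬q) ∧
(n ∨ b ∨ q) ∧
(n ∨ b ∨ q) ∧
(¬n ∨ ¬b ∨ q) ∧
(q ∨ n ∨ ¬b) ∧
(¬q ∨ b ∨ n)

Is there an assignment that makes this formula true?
No

No, the formula is not satisfiable.

No assignment of truth values to the variables can make all 15 clauses true simultaneously.

The formula is UNSAT (unsatisfiable).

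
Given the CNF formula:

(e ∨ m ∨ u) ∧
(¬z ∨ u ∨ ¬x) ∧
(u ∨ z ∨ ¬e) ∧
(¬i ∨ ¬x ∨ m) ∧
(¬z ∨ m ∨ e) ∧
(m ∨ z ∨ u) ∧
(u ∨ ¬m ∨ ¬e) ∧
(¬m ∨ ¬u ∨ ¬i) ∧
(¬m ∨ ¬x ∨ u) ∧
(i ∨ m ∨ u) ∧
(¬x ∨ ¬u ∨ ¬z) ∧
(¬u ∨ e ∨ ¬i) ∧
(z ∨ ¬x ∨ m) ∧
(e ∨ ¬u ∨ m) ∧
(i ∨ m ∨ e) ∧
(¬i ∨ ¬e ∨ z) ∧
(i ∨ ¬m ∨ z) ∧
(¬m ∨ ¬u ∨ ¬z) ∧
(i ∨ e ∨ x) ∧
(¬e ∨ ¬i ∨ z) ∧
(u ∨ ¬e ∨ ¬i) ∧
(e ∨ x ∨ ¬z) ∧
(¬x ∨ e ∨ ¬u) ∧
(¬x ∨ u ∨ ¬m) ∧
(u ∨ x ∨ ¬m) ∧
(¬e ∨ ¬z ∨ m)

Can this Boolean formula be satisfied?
Yes

Yes, the formula is satisfiable.

One satisfying assignment is: m=False, e=True, u=True, i=False, x=False, z=False

Verification: With this assignment, all 26 clauses evaluate to true.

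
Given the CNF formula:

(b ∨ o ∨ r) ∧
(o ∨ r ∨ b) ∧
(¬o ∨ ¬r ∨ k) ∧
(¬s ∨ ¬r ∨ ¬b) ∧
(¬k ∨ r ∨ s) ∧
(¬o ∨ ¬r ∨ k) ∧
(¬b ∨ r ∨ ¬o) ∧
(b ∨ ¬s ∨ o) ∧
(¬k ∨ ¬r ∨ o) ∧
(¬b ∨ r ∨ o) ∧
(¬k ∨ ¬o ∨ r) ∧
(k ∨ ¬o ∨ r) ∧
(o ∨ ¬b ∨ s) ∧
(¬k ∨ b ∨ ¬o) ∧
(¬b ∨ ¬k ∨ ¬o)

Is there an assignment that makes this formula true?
Yes

Yes, the formula is satisfiable.

One satisfying assignment is: k=False, o=False, s=False, r=True, b=False

Verification: With this assignment, all 15 clauses evaluate to true.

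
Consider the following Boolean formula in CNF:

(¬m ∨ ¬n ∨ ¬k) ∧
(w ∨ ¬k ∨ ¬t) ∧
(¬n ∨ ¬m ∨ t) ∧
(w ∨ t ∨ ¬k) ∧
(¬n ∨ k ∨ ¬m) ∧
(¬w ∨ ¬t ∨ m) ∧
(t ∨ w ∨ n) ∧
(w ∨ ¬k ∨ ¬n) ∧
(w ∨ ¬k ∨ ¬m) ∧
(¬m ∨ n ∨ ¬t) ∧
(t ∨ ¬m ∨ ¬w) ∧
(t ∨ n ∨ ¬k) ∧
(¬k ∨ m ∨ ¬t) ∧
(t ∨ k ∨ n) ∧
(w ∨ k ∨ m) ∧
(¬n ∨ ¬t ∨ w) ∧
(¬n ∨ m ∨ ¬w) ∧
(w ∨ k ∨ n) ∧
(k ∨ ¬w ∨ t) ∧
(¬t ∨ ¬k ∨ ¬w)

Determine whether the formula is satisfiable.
No

No, the formula is not satisfiable.

No assignment of truth values to the variables can make all 20 clauses true simultaneously.

The formula is UNSAT (unsatisfiable).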